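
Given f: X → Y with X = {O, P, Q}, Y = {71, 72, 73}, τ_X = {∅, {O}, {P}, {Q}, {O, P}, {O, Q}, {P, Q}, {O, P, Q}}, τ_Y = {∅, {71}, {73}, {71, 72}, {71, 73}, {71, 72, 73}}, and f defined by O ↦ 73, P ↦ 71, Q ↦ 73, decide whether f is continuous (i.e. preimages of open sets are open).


f IS continuous.

Compute f^{-1}(U) for each U ∈ τ_Y:
  U = ∅: f^{-1}(U) = ∅ ∈ τ_X ✓.
  U = {71}: f^{-1}(U) = {P} ∈ τ_X ✓.
  U = {73}: f^{-1}(U) = {O, Q} ∈ τ_X ✓.
  U = {71, 72}: f^{-1}(U) = {P} ∈ τ_X ✓.
  U = {71, 73}: f^{-1}(U) = {O, P, Q} ∈ τ_X ✓.
  U = {71, 72, 73}: f^{-1}(U) = {O, P, Q} ∈ τ_X ✓.
Every preimage lies in τ_X, so f IS continuous.


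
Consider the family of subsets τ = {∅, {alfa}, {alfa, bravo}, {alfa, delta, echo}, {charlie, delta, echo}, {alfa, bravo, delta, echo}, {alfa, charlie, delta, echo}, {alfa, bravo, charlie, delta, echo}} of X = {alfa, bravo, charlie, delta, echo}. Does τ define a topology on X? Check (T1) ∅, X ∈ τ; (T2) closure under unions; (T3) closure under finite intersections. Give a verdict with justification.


τ is NOT a topology on X.

Axiom (T1): ∅ ∈ τ? Yes; X ∈ τ? Yes.
Axiom (T2/T3): check pairwise unions and intersections of members of τ.
Counterexample for (T3): {alfa, delta, echo} ∩ {charlie, delta, echo} = {delta, echo} ∉ τ. Therefore τ is NOT a topology.


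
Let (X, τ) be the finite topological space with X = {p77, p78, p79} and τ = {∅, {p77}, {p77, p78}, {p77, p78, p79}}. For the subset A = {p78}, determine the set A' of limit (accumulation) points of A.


A' = {p79}

For each x ∈ X, list the open sets U ∈ τ with x ∈ U, then check whether U ∩ (A ∖ {x}) ≠ ∅ for every such U.
  x = p77: open {p77} ∋ x has {p77} ∩ (A ∖ {p77}) = ∅, so x is NOT a limit point.
  x = p78: open {p77, p78} ∋ x has {p77, p78} ∩ (A ∖ {p78}) = ∅, so x is NOT a limit point.
  x = p79: opens ∋ x are {p77, p78, p79}; each meets A ∖ {p79}, so x IS a limit point.
Collecting: A' = {p79}.


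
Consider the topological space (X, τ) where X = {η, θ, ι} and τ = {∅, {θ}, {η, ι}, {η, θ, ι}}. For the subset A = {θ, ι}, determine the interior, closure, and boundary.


int(A) = {θ}, cl(A) = {η, θ, ι}, ∂A = {η, ι}.

Closed sets in (X, τ) are complements of opens:
  closed(X, τ) = {∅, {θ}, {η, ι}, {η, θ, ι}}.
int(A) = ⋃ {U ∈ τ : U ⊆ A}. Opens contained in A: ∅, {θ}.
Taking the union of these: int(A) = {θ}.
cl(A) = ⋂ {C closed : A ⊆ C}. Closed sets containing A: {η, θ, ι}.
Intersecting these: cl(A) = {η, θ, ι}.
∂A = cl(A) ∖ int(A) = {η, θ, ι} ∖ {θ} = {η, ι}.


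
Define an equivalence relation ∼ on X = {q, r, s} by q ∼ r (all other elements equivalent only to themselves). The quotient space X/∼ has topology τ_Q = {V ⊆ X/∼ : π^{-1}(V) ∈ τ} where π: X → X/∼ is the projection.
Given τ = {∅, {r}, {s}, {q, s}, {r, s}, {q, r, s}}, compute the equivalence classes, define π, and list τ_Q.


X/∼ = {[q=r], [s]}; |τ_Q| = 3.

Equivalence classes: [q=r], [s].
Quotient map π: X → X/∼ sends q ↦ [q=r], r ↦ [q=r], s ↦ [s].
For each subset V ⊆ X/∼, compute π^{-1}(V) ⊆ X and check whether π^{-1}(V) ∈ τ. V is open in τ_Q iff π^{-1}(V) ∈ τ.
  V = {}: π^{-1}(V) = ∅ ∈ τ ✓.
  V = {[q=r]}: π^{-1}(V) = {q, r} ∉ τ ✗.
  V = {[s]}: π^{-1}(V) = {s} ∈ τ ✓.
  V = {[q=r], [s]}: π^{-1}(V) = {q, r, s} ∈ τ ✓.
Open sets in the quotient: τ_Q = {{}, {[s]}, {[q=r], [s]}} (3 elements).


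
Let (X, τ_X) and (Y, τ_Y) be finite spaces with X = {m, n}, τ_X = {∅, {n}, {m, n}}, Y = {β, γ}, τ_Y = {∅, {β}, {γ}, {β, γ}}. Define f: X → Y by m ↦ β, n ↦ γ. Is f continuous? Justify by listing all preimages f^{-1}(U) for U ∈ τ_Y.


f is NOT continuous.

Compute f^{-1}(U) for each U ∈ τ_Y:
  U = ∅: f^{-1}(U) = ∅ ∈ τ_X ✓.
  U = {β}: f^{-1}(U) = {m} ∉ τ_X ✗.
  U = {γ}: f^{-1}(U) = {n} ∈ τ_X ✓.
  U = {β, γ}: f^{-1}(U) = {m, n} ∈ τ_X ✓.
Found U = {β} with f^{-1}(U) = {m} not in τ_X. Therefore f is NOT continuous.


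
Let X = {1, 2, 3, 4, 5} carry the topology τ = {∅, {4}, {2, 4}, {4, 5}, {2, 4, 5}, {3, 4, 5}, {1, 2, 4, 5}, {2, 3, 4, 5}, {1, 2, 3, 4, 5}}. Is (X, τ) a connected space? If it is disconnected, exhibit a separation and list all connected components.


(X, τ) is connected.

Find clopen sets (U ∈ τ with X ∖ U ∈ τ):
  U = ∅, X ∖ U = {1, 2, 3, 4, 5} — both open, so U is clopen.
  U = {1, 2, 3, 4, 5}, X ∖ U = ∅ — both open, so U is clopen.
Only trivial clopens (∅ and X) exist, so (X, τ) is connected.
Compute connected components by grouping points that agree on all clopens:
  component: {1, 2, 3, 4, 5}


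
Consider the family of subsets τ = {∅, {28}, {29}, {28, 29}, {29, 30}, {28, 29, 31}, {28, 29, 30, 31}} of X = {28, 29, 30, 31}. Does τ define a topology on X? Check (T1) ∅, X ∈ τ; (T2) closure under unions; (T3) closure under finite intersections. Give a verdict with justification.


τ is NOT a topology on X.

Axiom (T1): ∅ ∈ τ? Yes; X ∈ τ? Yes.
Axiom (T2/T3): check pairwise unions and intersections of members of τ.
Counterexample for (T2): {28} ∪ {29, 30} = {28, 29, 30} ∉ τ. Therefore τ is NOT a topology.


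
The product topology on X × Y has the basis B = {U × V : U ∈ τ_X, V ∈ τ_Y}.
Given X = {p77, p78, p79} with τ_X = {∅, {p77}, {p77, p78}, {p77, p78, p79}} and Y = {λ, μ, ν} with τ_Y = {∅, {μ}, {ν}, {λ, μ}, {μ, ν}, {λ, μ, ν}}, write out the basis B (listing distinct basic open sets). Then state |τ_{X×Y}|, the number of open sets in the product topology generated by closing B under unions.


Basis B = {∅ × ∅, {p77} × {μ}, {p77} × {ν}, {p77} × {λ, μ}, {p77} × {μ, ν}, {p77, p78} × {μ}, {p77, p78} × {ν}, {p77} × {λ, μ, ν}, {p77, p78, p79} × {μ}, {p77, p78, p79} × {ν}, {p77, p78} × {λ, μ}, {p77, p78} × {μ, ν}, {p77, p78} × {λ, μ, ν}, {p77, p78, p79} × {λ, μ}, {p77, p78, p79} × {μ, ν}, {p77, p78, p79} × {λ, μ, ν}}; |τ_{X×Y}| = 40.

Enumerate products U × V with U ∈ τ_X, V ∈ τ_Y (deduplicated):
  ∅ × ∅ = {} (∅)
  {p77} × {μ} = {(p77,μ)}
  {p77} × {ν} = {(p77,ν)}
  {p77} × {λ, μ} = {(p77,λ), (p77,μ)}
  {p77} × {μ, ν} = {(p77,μ), (p77,ν)}
  {p77, p78} × {μ} = {(p77,μ), (p78,μ)}
  {p77, p78} × {ν} = {(p77,ν), (p78,ν)}
  {p77} × {λ, μ, ν} = {(p77,λ), (p77,μ), (p77,ν)}
  {p77, p78, p79} × {μ} = {(p77,μ), (p78,μ), (p79,μ)}
  {p77, p78, p79} × {ν} = {(p77,ν), (p78,ν), (p79,ν)}
  {p77, p78} × {λ, μ} = {(p77,λ), (p77,μ), (p78,λ), (p78,μ)}
  {p77, p78} × {μ, ν} = {(p77,μ), (p77,ν), (p78,μ), (p78,ν)}
  {p77, p78} × {λ, μ, ν} = {(p77,λ), (p77,μ), (p77,ν), (p78,λ), (p78,μ), (p78,ν)}
  {p77, p78, p79} × {λ, μ} = {(p77,λ), (p77,μ), (p78,λ), (p78,μ), (p79,λ), (p79,μ)}
  {p77, p78, p79} × {μ, ν} = {(p77,μ), (p77,ν), (p78,μ), (p78,ν), (p79,μ), (p79,ν)}
  {p77, p78, p79} × {λ, μ, ν} = {(p77,λ), (p77,μ), (p77,ν), (p78,λ), (p78,μ), (p78,ν), (p79,λ), (p79,μ), (p79,ν)}
These 16 distinct sets form the basis B.
Close under arbitrary unions to get τ_{X×Y}; counting gives |τ_{X×Y}| = 40.


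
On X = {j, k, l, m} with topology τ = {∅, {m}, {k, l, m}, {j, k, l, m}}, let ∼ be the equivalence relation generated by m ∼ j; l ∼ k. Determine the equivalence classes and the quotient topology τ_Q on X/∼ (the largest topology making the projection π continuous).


X/∼ = {[j=m], [k=l]}; |τ_Q| = 2.

Equivalence classes: [j=m], [k=l].
Quotient map π: X → X/∼ sends j ↦ [j=m], k ↦ [k=l], l ↦ [k=l], m ↦ [j=m].
For each subset V ⊆ X/∼, compute π^{-1}(V) ⊆ X and check whether π^{-1}(V) ∈ τ. V is open in τ_Q iff π^{-1}(V) ∈ τ.
  V = {}: π^{-1}(V) = ∅ ∈ τ ✓.
  V = {[j=m]}: π^{-1}(V) = {j, m} ∉ τ ✗.
  V = {[k=l]}: π^{-1}(V) = {k, l} ∉ τ ✗.
  V = {[j=m], [k=l]}: π^{-1}(V) = {j, k, l, m} ∈ τ ✓.
Open sets in the quotient: τ_Q = {{}, {[j=m], [k=l]}} (2 elements).


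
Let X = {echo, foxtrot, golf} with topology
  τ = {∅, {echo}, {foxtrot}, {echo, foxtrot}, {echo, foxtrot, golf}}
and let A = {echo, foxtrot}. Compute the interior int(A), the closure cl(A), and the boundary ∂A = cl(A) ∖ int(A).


int(A) = {echo, foxtrot}, cl(A) = {echo, foxtrot, golf}, ∂A = {golf}.

Closed sets in (X, τ) are complements of opens:
  closed(X, τ) = {∅, {golf}, {echo, golf}, {foxtrot, golf}, {echo, foxtrot, golf}}.
int(A) = ⋃ {U ∈ τ : U ⊆ A}. Opens contained in A: ∅, {echo}, {foxtrot}, {echo, foxtrot}.
Taking the union of these: int(A) = {echo, foxtrot}.
cl(A) = ⋂ {C closed : A ⊆ C}. Closed sets containing A: {echo, foxtrot, golf}.
Intersecting these: cl(A) = {echo, foxtrot, golf}.
∂A = cl(A) ∖ int(A) = {echo, foxtrot, golf} ∖ {echo, foxtrot} = {golf}.


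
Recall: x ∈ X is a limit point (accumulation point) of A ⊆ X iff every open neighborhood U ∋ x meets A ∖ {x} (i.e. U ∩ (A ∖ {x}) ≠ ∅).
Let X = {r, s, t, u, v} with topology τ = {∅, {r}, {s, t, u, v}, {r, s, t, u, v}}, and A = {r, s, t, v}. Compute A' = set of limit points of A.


A' = {s, t, u, v}

For each x ∈ X, list the open sets U ∈ τ with x ∈ U, then check whether U ∩ (A ∖ {x}) ≠ ∅ for every such U.
  x = r: open {r} ∋ x has {r} ∩ (A ∖ {r}) = ∅, so x is NOT a limit point.
  x = s: opens ∋ x are {s, t, u, v}, {r, s, t, u, v}; each meets A ∖ {s}, so x IS a limit point.
  x = t: opens ∋ x are {s, t, u, v}, {r, s, t, u, v}; each meets A ∖ {t}, so x IS a limit point.
  x = u: opens ∋ x are {s, t, u, v}, {r, s, t, u, v}; each meets A ∖ {u}, so x IS a limit point.
  x = v: opens ∋ x are {s, t, u, v}, {r, s, t, u, v}; each meets A ∖ {v}, so x IS a limit point.
Collecting: A' = {s, t, u, v}.


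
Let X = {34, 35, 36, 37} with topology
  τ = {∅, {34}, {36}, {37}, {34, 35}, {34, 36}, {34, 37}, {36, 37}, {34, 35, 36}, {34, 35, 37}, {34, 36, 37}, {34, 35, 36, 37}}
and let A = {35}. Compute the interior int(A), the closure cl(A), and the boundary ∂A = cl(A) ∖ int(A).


int(A) = ∅, cl(A) = {35}, ∂A = {35}.

Closed sets in (X, τ) are complements of opens:
  closed(X, τ) = {∅, {35}, {36}, {37}, {34, 35}, {35, 36}, {35, 37}, {36, 37}, {34, 35, 36}, {34, 35, 37}, {35, 36, 37}, {34, 35, 36, 37}}.
int(A) = ⋃ {U ∈ τ : U ⊆ A}. Opens contained in A: ∅.
Taking the union of these: int(A) = ∅.
cl(A) = ⋂ {C closed : A ⊆ C}. Closed sets containing A: {35}, {34, 35}, {35, 36}, {35, 37}, {34, 35, 36}, {34, 35, 37}, {35, 36, 37}, {34, 35, 36, 37}.
Intersecting these: cl(A) = {35}.
∂A = cl(A) ∖ int(A) = {35} ∖ ∅ = {35}.


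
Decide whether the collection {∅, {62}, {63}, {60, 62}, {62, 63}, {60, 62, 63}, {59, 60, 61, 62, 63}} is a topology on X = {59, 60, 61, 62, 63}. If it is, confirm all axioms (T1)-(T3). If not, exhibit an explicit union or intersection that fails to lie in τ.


τ IS a topology on X.

Axiom (T1): ∅ ∈ τ? Yes; X ∈ τ? Yes.
Axiom (T2/T3): check pairwise unions and intersections of members of τ.
All pairwise intersections and unions checked — each lies in τ. Therefore τ satisfies (T1), (T2), (T3): it IS a topology on X.


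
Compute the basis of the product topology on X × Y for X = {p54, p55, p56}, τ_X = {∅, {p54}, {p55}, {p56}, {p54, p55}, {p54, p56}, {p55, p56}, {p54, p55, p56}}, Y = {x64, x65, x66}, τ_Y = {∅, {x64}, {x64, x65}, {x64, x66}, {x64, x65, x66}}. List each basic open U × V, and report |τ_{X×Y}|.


Basis B = {∅ × ∅, {p54} × {x64}, {p55} × {x64}, {p56} × {x64}, {p54} × {x64, x65}, {p54} × {x64, x66}, {p54, p55} × {x64}, {p54, p56} × {x64}, {p55} × {x64, x65}, {p55} × {x64, x66}, {p55, p56} × {x64}, {p56} × {x64, x65}, {p56} × {x64, x66}, {p54} × {x64, x65, x66}, {p54, p55, p56} × {x64}, {p55} × {x64, x65, x66}, {p56} × {x64, x65, x66}, {p54, p55} × {x64, x65}, {p54, p56} × {x64, x65}, {p54, p55} × {x64, x66}, {p54, p56} × {x64, x66}, {p55, p56} × {x64, x65}, {p55, p56} × {x64, x66}, {p54, p55} × {x64, x65, x66}, {p54, p56} × {x64, x65, x66}, {p54, p55, p56} × {x64, x65}, {p54, p55, p56} × {x64, x66}, {p55, p56} × {x64, x65, x66}, {p54, p55, p56} × {x64, x65, x66}}; |τ_{X×Y}| = 125.

Enumerate products U × V with U ∈ τ_X, V ∈ τ_Y (deduplicated):
  ∅ × ∅ = {} (∅)
  {p54} × {x64} = {(p54,x64)}
  {p55} × {x64} = {(p55,x64)}
  {p56} × {x64} = {(p56,x64)}
  {p54} × {x64, x65} = {(p54,x64), (p54,x65)}
  {p54} × {x64, x66} = {(p54,x64), (p54,x66)}
  {p54, p55} × {x64} = {(p54,x64), (p55,x64)}
  {p54, p56} × {x64} = {(p54,x64), (p56,x64)}
  {p55} × {x64, x65} = {(p55,x64), (p55,x65)}
  {p55} × {x64, x66} = {(p55,x64), (p55,x66)}
  {p55, p56} × {x64} = {(p55,x64), (p56,x64)}
  {p56} × {x64, x65} = {(p56,x64), (p56,x65)}
  {p56} × {x64, x66} = {(p56,x64), (p56,x66)}
  {p54} × {x64, x65, x66} = {(p54,x64), (p54,x65), (p54,x66)}
  {p54, p55, p56} × {x64} = {(p54,x64), (p55,x64), (p56,x64)}
  {p55} × {x64, x65, x66} = {(p55,x64), (p55,x65), (p55,x66)}
  {p56} × {x64, x65, x66} = {(p56,x64), (p56,x65), (p56,x66)}
  {p54, p55} × {x64, x65} = {(p54,x64), (p54,x65), (p55,x64), (p55,x65)}
  {p54, p56} × {x64, x65} = {(p54,x64), (p54,x65), (p56,x64), (p56,x65)}
  {p54, p55} × {x64, x66} = {(p54,x64), (p54,x66), (p55,x64), (p55,x66)}
  {p54, p56} × {x64, x66} = {(p54,x64), (p54,x66), (p56,x64), (p56,x66)}
  {p55, p56} × {x64, x65} = {(p55,x64), (p55,x65), (p56,x64), (p56,x65)}
  {p55, p56} × {x64, x66} = {(p55,x64), (p55,x66), (p56,x64), (p56,x66)}
  {p54, p55} × {x64, x65, x66} = {(p54,x64), (p54,x65), (p54,x66), (p55,x64), (p55,x65), (p55,x66)}
  {p54, p56} × {x64, x65, x66} = {(p54,x64), (p54,x65), (p54,x66), (p56,x64), (p56,x65), (p56,x66)}
  {p54, p55, p56} × {x64, x65} = {(p54,x64), (p54,x65), (p55,x64), (p55,x65), (p56,x64), (p56,x65)}
  {p54, p55, p56} × {x64, x66} = {(p54,x64), (p54,x66), (p55,x64), (p55,x66), (p56,x64), (p56,x66)}
  {p55, p56} × {x64, x65, x66} = {(p55,x64), (p55,x65), (p55,x66), (p56,x64), (p56,x65), (p56,x66)}
  {p54, p55, p56} × {x64, x65, x66} = {(p54,x64), (p54,x65), (p54,x66), (p55,x64), (p55,x65), (p55,x66), (p56,x64), (p56,x65), (p56,x66)}
These 29 distinct sets form the basis B.
Close under arbitrary unions to get τ_{X×Y}; counting gives |τ_{X×Y}| = 125.


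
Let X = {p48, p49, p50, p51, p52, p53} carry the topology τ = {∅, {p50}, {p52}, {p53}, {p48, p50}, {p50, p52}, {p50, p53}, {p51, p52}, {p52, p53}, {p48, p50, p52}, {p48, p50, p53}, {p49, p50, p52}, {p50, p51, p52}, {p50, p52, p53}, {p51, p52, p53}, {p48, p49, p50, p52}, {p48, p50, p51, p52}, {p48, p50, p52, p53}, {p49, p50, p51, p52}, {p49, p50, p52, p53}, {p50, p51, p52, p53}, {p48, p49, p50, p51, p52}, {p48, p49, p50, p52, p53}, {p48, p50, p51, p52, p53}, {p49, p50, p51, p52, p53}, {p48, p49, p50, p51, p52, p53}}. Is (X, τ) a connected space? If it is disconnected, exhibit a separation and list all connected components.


(X, τ) is disconnected; components = [{p53}, {p48, p49, p50, p51, p52}].

Find clopen sets (U ∈ τ with X ∖ U ∈ τ):
  U = ∅, X ∖ U = {p48, p49, p50, p51, p52, p53} — both open, so U is clopen.
  U = {p53}, X ∖ U = {p48, p49, p50, p51, p52} — both open, so U is clopen.
  U = {p48, p49, p50, p51, p52}, X ∖ U = {p53} — both open, so U is clopen.
  U = {p48, p49, p50, p51, p52, p53}, X ∖ U = ∅ — both open, so U is clopen.
Nontrivial clopen(s) exist: e.g. {p48, p49, p50, p51, p52}. So (X, τ) is disconnected.
Compute connected components by grouping points that agree on all clopens:
  component: {p53}
  component: {p48, p49, p50, p51, p52}


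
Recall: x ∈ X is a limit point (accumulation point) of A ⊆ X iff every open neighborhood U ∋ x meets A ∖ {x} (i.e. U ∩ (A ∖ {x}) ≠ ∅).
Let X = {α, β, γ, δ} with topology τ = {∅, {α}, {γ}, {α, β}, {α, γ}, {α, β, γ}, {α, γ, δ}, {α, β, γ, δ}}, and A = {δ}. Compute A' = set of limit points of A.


A' = ∅

For each x ∈ X, list the open sets U ∈ τ with x ∈ U, then check whether U ∩ (A ∖ {x}) ≠ ∅ for every such U.
  x = α: open {α} ∋ x has {α} ∩ (A ∖ {α}) = ∅, so x is NOT a limit point.
  x = β: open {α, β} ∋ x has {α, β} ∩ (A ∖ {β}) = ∅, so x is NOT a limit point.
  x = γ: open {γ} ∋ x has {γ} ∩ (A ∖ {γ}) = ∅, so x is NOT a limit point.
  x = δ: open {α, γ, δ} ∋ x has {α, γ, δ} ∩ (A ∖ {δ}) = ∅, so x is NOT a limit point.
Collecting: A' = ∅.


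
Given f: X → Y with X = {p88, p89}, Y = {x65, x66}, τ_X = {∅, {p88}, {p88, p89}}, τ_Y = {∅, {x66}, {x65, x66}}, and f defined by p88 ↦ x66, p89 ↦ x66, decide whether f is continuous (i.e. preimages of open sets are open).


f IS continuous.

Compute f^{-1}(U) for each U ∈ τ_Y:
  U = ∅: f^{-1}(U) = ∅ ∈ τ_X ✓.
  U = {x66}: f^{-1}(U) = {p88, p89} ∈ τ_X ✓.
  U = {x65, x66}: f^{-1}(U) = {p88, p89} ∈ τ_X ✓.
Every preimage lies in τ_X, so f IS continuous.


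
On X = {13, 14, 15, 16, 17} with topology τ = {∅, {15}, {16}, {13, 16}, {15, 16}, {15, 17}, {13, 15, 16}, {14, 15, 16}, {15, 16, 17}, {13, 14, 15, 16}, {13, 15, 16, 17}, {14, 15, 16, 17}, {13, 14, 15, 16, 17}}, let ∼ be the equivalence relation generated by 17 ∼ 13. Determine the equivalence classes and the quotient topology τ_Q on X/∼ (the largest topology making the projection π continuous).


X/∼ = {[13=17], [14], [15], [16]}; |τ_Q| = 7.

Equivalence classes: [13=17], [14], [15], [16].
Quotient map π: X → X/∼ sends 13 ↦ [13=17], 14 ↦ [14], 15 ↦ [15], 16 ↦ [16], 17 ↦ [13=17].
For each subset V ⊆ X/∼, compute π^{-1}(V) ⊆ X and check whether π^{-1}(V) ∈ τ. V is open in τ_Q iff π^{-1}(V) ∈ τ.
  V = {}: π^{-1}(V) = ∅ ∈ τ ✓.
  V = {[13=17]}: π^{-1}(V) = {13, 17} ∉ τ ✗.
  V = {[14]}: π^{-1}(V) = {14} ∉ τ ✗.
  V = {[13=17], [14]}: π^{-1}(V) = {13, 14, 17} ∉ τ ✗.
  V = {[15]}: π^{-1}(V) = {15} ∈ τ ✓.
  V = {[13=17], [15]}: π^{-1}(V) = {13, 15, 17} ∉ τ ✗.
  V = {[14], [15]}: π^{-1}(V) = {14, 15} ∉ τ ✗.
  V = {[13=17], [14], [15]}: π^{-1}(V) = {13, 14, 15, 17} ∉ τ ✗.
  V = {[16]}: π^{-1}(V) = {16} ∈ τ ✓.
  V = {[13=17], [16]}: π^{-1}(V) = {13, 16, 17} ∉ τ ✗.
  V = {[14], [16]}: π^{-1}(V) = {14, 16} ∉ τ ✗.
  V = {[13=17], [14], [16]}: π^{-1}(V) = {13, 14, 16, 17} ∉ τ ✗.
  V = {[15], [16]}: π^{-1}(V) = {15, 16} ∈ τ ✓.
  V = {[13=17], [15], [16]}: π^{-1}(V) = {13, 15, 16, 17} ∈ τ ✓.
  V = {[14], [15], [16]}: π^{-1}(V) = {14, 15, 16} ∈ τ ✓.
  V = {[13=17], [14], [15], [16]}: π^{-1}(V) = {13, 14, 15, 16, 17} ∈ τ ✓.
Open sets in the quotient: τ_Q = {{}, {[15]}, {[16]}, {[15], [16]}, {[13=17], [15], [16]}, {[14], [15], [16]}, {[13=17], [14], [15], [16]}} (7 elements).


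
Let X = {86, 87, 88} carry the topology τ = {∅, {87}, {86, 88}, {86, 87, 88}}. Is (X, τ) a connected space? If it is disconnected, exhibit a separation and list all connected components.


(X, τ) is disconnected; components = [{87}, {86, 88}].

Find clopen sets (U ∈ τ with X ∖ U ∈ τ):
  U = ∅, X ∖ U = {86, 87, 88} — both open, so U is clopen.
  U = {87}, X ∖ U = {86, 88} — both open, so U is clopen.
  U = {86, 88}, X ∖ U = {87} — both open, so U is clopen.
  U = {86, 87, 88}, X ∖ U = ∅ — both open, so U is clopen.
Nontrivial clopen(s) exist: e.g. {87}. So (X, τ) is disconnected.
Compute connected components by grouping points that agree on all clopens:
  component: {87}
  component: {86, 88}


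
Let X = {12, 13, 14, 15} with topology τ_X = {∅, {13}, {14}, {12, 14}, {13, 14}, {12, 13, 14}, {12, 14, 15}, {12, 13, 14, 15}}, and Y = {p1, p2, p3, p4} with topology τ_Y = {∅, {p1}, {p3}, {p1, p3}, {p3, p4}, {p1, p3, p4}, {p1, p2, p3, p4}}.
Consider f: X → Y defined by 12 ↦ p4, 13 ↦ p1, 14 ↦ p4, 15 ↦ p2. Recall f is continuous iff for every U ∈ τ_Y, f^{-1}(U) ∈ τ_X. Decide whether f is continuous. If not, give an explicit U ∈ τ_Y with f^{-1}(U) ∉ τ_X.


f IS continuous.

Compute f^{-1}(U) for each U ∈ τ_Y:
  U = ∅: f^{-1}(U) = ∅ ∈ τ_X ✓.
  U = {p1}: f^{-1}(U) = {13} ∈ τ_X ✓.
  U = {p3}: f^{-1}(U) = ∅ ∈ τ_X ✓.
  U = {p1, p3}: f^{-1}(U) = {13} ∈ τ_X ✓.
  U = {p3, p4}: f^{-1}(U) = {12, 14} ∈ τ_X ✓.
  U = {p1, p3, p4}: f^{-1}(U) = {12, 13, 14} ∈ τ_X ✓.
  U = {p1, p2, p3, p4}: f^{-1}(U) = {12, 13, 14, 15} ∈ τ_X ✓.
Every preimage lies in τ_X, so f IS continuous.


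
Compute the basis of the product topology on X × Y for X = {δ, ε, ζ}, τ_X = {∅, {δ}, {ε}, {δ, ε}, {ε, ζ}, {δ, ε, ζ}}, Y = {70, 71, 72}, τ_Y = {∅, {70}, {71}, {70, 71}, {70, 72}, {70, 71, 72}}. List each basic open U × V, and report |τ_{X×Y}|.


Basis B = {∅ × ∅, {δ} × {70}, {δ} × {71}, {ε} × {70}, {ε} × {71}, {δ} × {70, 71}, {δ} × {70, 72}, {δ, ε} × {70}, {δ, ε} × {71}, {ε} × {70, 71}, {ε} × {70, 72}, {ε, ζ} × {70}, {ε, ζ} × {71}, {δ} × {70, 71, 72}, {δ, ε, ζ} × {70}, {δ, ε, ζ} × {71}, {ε} × {70, 71, 72}, {δ, ε} × {70, 71}, {δ, ε} × {70, 72}, {ε, ζ} × {70, 71}, {ε, ζ} × {70, 72}, {δ, ε} × {70, 71, 72}, {δ, ε, ζ} × {70, 71}, {δ, ε, ζ} × {70, 72}, {ε, ζ} × {70, 71, 72}, {δ, ε, ζ} × {70, 71, 72}}; |τ_{X×Y}| = 108.

Enumerate products U × V with U ∈ τ_X, V ∈ τ_Y (deduplicated):
  ∅ × ∅ = {} (∅)
  {δ} × {70} = {(δ,70)}
  {δ} × {71} = {(δ,71)}
  {ε} × {70} = {(ε,70)}
  {ε} × {71} = {(ε,71)}
  {δ} × {70, 71} = {(δ,70), (δ,71)}
  {δ} × {70, 72} = {(δ,70), (δ,72)}
  {δ, ε} × {70} = {(δ,70), (ε,70)}
  {δ, ε} × {71} = {(δ,71), (ε,71)}
  {ε} × {70, 71} = {(ε,70), (ε,71)}
  {ε} × {70, 72} = {(ε,70), (ε,72)}
  {ε, ζ} × {70} = {(ε,70), (ζ,70)}
  {ε, ζ} × {71} = {(ε,71), (ζ,71)}
  {δ} × {70, 71, 72} = {(δ,70), (δ,71), (δ,72)}
  {δ, ε, ζ} × {70} = {(δ,70), (ε,70), (ζ,70)}
  {δ, ε, ζ} × {71} = {(δ,71), (ε,71), (ζ,71)}
  {ε} × {70, 71, 72} = {(ε,70), (ε,71), (ε,72)}
  {δ, ε} × {70, 71} = {(δ,70), (δ,71), (ε,70), (ε,71)}
  {δ, ε} × {70, 72} = {(δ,70), (δ,72), (ε,70), (ε,72)}
  {ε, ζ} × {70, 71} = {(ε,70), (ε,71), (ζ,70), (ζ,71)}
  {ε, ζ} × {70, 72} = {(ε,70), (ε,72), (ζ,70), (ζ,72)}
  {δ, ε} × {70, 71, 72} = {(δ,70), (δ,71), (δ,72), (ε,70), (ε,71), (ε,72)}
  {δ, ε, ζ} × {70, 71} = {(δ,70), (δ,71), (ε,70), (ε,71), (ζ,70), (ζ,71)}
  {δ, ε, ζ} × {70, 72} = {(δ,70), (δ,72), (ε,70), (ε,72), (ζ,70), (ζ,72)}
  {ε, ζ} × {70, 71, 72} = {(ε,70), (ε,71), (ε,72), (ζ,70), (ζ,71), (ζ,72)}
  {δ, ε, ζ} × {70, 71, 72} = {(δ,70), (δ,71), (δ,72), (ε,70), (ε,71), (ε,72), (ζ,70), (ζ,71), (ζ,72)}
These 26 distinct sets form the basis B.
Close under arbitrary unions to get τ_{X×Y}; counting gives |τ_{X×Y}| = 108.


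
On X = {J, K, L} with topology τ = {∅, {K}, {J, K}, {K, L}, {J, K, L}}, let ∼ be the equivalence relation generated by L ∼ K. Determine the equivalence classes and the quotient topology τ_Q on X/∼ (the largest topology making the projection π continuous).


X/∼ = {[J], [K=L]}; |τ_Q| = 3.

Equivalence classes: [J], [K=L].
Quotient map π: X → X/∼ sends J ↦ [J], K ↦ [K=L], L ↦ [K=L].
For each subset V ⊆ X/∼, compute π^{-1}(V) ⊆ X and check whether π^{-1}(V) ∈ τ. V is open in τ_Q iff π^{-1}(V) ∈ τ.
  V = {}: π^{-1}(V) = ∅ ∈ τ ✓.
  V = {[J]}: π^{-1}(V) = {J} ∉ τ ✗.
  V = {[K=L]}: π^{-1}(V) = {K, L} ∈ τ ✓.
  V = {[J], [K=L]}: π^{-1}(V) = {J, K, L} ∈ τ ✓.
Open sets in the quotient: τ_Q = {{}, {[K=L]}, {[J], [K=L]}} (3 elements).


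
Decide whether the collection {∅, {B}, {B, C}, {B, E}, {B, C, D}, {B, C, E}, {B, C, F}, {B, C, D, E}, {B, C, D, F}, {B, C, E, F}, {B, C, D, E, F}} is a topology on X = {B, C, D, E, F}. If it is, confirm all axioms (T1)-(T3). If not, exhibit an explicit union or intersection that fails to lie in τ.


τ IS a topology on X.

Axiom (T1): ∅ ∈ τ? Yes; X ∈ τ? Yes.
Axiom (T2/T3): check pairwise unions and intersections of members of τ.
All pairwise intersections and unions checked — each lies in τ. Therefore τ satisfies (T1), (T2), (T3): it IS a topology on X.


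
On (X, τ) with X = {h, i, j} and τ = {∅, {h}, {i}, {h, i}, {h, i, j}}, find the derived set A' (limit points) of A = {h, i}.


A' = {j}

For each x ∈ X, list the open sets U ∈ τ with x ∈ U, then check whether U ∩ (A ∖ {x}) ≠ ∅ for every such U.
  x = h: open {h} ∋ x has {h} ∩ (A ∖ {h}) = ∅, so x is NOT a limit point.
  x = i: open {i} ∋ x has {i} ∩ (A ∖ {i}) = ∅, so x is NOT a limit point.
  x = j: opens ∋ x are {h, i, j}; each meets A ∖ {j}, so x IS a limit point.
Collecting: A' = {j}.


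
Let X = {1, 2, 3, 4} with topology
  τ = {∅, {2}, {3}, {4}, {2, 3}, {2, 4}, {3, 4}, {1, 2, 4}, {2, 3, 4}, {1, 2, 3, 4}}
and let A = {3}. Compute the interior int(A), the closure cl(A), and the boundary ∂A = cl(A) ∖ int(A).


int(A) = {3}, cl(A) = {3}, ∂A = ∅.

Closed sets in (X, τ) are complements of opens:
  closed(X, τ) = {∅, {1}, {3}, {1, 2}, {1, 3}, {1, 4}, {1, 2, 3}, {1, 2, 4}, {1, 3, 4}, {1, 2, 3, 4}}.
int(A) = ⋃ {U ∈ τ : U ⊆ A}. Opens contained in A: ∅, {3}.
Taking the union of these: int(A) = {3}.
cl(A) = ⋂ {C closed : A ⊆ C}. Closed sets containing A: {3}, {1, 3}, {1, 2, 3}, {1, 3, 4}, {1, 2, 3, 4}.
Intersecting these: cl(A) = {3}.
∂A = cl(A) ∖ int(A) = {3} ∖ {3} = ∅.


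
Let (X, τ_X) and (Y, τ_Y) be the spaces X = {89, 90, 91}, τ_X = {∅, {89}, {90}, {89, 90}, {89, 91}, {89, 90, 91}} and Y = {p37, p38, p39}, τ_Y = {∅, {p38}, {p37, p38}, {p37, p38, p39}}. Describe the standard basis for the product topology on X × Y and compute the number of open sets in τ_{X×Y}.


Basis B = {∅ × ∅, {89} × {p38}, {90} × {p38}, {89} × {p37, p38}, {89, 90} × {p38}, {89, 91} × {p38}, {90} × {p37, p38}, {89} × {p37, p38, p39}, {89, 90, 91} × {p38}, {90} × {p37, p38, p39}, {89, 90} × {p37, p38}, {89, 91} × {p37, p38}, {89, 90} × {p37, p38, p39}, {89, 91} × {p37, p38, p39}, {89, 90, 91} × {p37, p38}, {89, 90, 91} × {p37, p38, p39}}; |τ_{X×Y}| = 40.

Enumerate products U × V with U ∈ τ_X, V ∈ τ_Y (deduplicated):
  ∅ × ∅ = {} (∅)
  {89} × {p38} = {(89,p38)}
  {90} × {p38} = {(90,p38)}
  {89} × {p37, p38} = {(89,p37), (89,p38)}
  {89, 90} × {p38} = {(89,p38), (90,p38)}
  {89, 91} × {p38} = {(89,p38), (91,p38)}
  {90} × {p37, p38} = {(90,p37), (90,p38)}
  {89} × {p37, p38, p39} = {(89,p37), (89,p38), (89,p39)}
  {89, 90, 91} × {p38} = {(89,p38), (90,p38), (91,p38)}
  {90} × {p37, p38, p39} = {(90,p37), (90,p38), (90,p39)}
  {89, 90} × {p37, p38} = {(89,p37), (89,p38), (90,p37), (90,p38)}
  {89, 91} × {p37, p38} = {(89,p37), (89,p38), (91,p37), (91,p38)}
  {89, 90} × {p37, p38, p39} = {(89,p37), (89,p38), (89,p39), (90,p37), (90,p38), (90,p39)}
  {89, 91} × {p37, p38, p39} = {(89,p37), (89,p38), (89,p39), (91,p37), (91,p38), (91,p39)}
  {89, 90, 91} × {p37, p38} = {(89,p37), (89,p38), (90,p37), (90,p38), (91,p37), (91,p38)}
  {89, 90, 91} × {p37, p38, p39} = {(89,p37), (89,p38), (89,p39), (90,p37), (90,p38), (90,p39), (91,p37), (91,p38), (91,p39)}
These 16 distinct sets form the basis B.
Close under arbitrary unions to get τ_{X×Y}; counting gives |τ_{X×Y}| = 40.


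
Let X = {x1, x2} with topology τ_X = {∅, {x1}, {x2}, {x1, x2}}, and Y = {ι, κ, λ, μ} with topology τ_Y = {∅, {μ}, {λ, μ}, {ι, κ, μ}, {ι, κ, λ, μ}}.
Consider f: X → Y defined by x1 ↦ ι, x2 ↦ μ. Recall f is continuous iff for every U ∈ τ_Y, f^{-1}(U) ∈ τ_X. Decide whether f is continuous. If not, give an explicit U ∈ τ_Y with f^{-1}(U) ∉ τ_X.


f IS continuous.

Compute f^{-1}(U) for each U ∈ τ_Y:
  U = ∅: f^{-1}(U) = ∅ ∈ τ_X ✓.
  U = {μ}: f^{-1}(U) = {x2} ∈ τ_X ✓.
  U = {λ, μ}: f^{-1}(U) = {x2} ∈ τ_X ✓.
  U = {ι, κ, μ}: f^{-1}(U) = {x1, x2} ∈ τ_X ✓.
  U = {ι, κ, λ, μ}: f^{-1}(U) = {x1, x2} ∈ τ_X ✓.
Every preimage lies in τ_X, so f IS continuous.


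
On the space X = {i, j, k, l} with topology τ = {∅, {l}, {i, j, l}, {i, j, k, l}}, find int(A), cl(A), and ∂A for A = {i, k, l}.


int(A) = {l}, cl(A) = {i, j, k, l}, ∂A = {i, j, k}.

Closed sets in (X, τ) are complements of opens:
  closed(X, τ) = {∅, {k}, {i, j, k}, {i, j, k, l}}.
int(A) = ⋃ {U ∈ τ : U ⊆ A}. Opens contained in A: ∅, {l}.
Taking the union of these: int(A) = {l}.
cl(A) = ⋂ {C closed : A ⊆ C}. Closed sets containing A: {i, j, k, l}.
Intersecting these: cl(A) = {i, j, k, l}.
∂A = cl(A) ∖ int(A) = {i, j, k, l} ∖ {l} = {i, j, k}.


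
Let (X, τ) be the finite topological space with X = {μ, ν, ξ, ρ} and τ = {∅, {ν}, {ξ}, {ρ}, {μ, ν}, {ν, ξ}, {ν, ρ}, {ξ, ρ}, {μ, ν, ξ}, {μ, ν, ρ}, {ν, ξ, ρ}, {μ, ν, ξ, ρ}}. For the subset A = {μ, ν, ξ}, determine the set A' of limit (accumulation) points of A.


A' = {μ}

For each x ∈ X, list the open sets U ∈ τ with x ∈ U, then check whether U ∩ (A ∖ {x}) ≠ ∅ for every such U.
  x = μ: opens ∋ x are {μ, ν}, {μ, ν, ξ}, {μ, ν, ρ}, {μ, ν, ξ, ρ}; each meets A ∖ {μ}, so x IS a limit point.
  x = ν: open {ν} ∋ x has {ν} ∩ (A ∖ {ν}) = ∅, so x is NOT a limit point.
  x = ξ: open {ξ} ∋ x has {ξ} ∩ (A ∖ {ξ}) = ∅, so x is NOT a limit point.
  x = ρ: open {ρ} ∋ x has {ρ} ∩ (A ∖ {ρ}) = ∅, so x is NOT a limit point.
Collecting: A' = {μ}.


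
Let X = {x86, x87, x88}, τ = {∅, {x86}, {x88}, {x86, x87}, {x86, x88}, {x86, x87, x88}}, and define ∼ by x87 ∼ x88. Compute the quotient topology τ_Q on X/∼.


X/∼ = {[x86], [x87=x88]}; |τ_Q| = 3.

Equivalence classes: [x86], [x87=x88].
Quotient map π: X → X/∼ sends x86 ↦ [x86], x87 ↦ [x87=x88], x88 ↦ [x87=x88].
For each subset V ⊆ X/∼, compute π^{-1}(V) ⊆ X and check whether π^{-1}(V) ∈ τ. V is open in τ_Q iff π^{-1}(V) ∈ τ.
  V = {}: π^{-1}(V) = ∅ ∈ τ ✓.
  V = {[x86]}: π^{-1}(V) = {x86} ∈ τ ✓.
  V = {[x87=x88]}: π^{-1}(V) = {x87, x88} ∉ τ ✗.
  V = {[x86], [x87=x88]}: π^{-1}(V) = {x86, x87, x88} ∈ τ ✓.
Open sets in the quotient: τ_Q = {{}, {[x86]}, {[x86], [x87=x88]}} (3 elements).


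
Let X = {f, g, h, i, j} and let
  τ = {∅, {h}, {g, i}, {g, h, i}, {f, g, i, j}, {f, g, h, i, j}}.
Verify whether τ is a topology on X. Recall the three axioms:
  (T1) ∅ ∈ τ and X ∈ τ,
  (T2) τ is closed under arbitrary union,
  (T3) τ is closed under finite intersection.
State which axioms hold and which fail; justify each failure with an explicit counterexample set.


τ IS a topology on X.

Axiom (T1): ∅ ∈ τ? Yes; X ∈ τ? Yes.
Axiom (T2/T3): check pairwise unions and intersections of members of τ.
All pairwise intersections and unions checked — each lies in τ. Therefore τ satisfies (T1), (T2), (T3): it IS a topology on X.


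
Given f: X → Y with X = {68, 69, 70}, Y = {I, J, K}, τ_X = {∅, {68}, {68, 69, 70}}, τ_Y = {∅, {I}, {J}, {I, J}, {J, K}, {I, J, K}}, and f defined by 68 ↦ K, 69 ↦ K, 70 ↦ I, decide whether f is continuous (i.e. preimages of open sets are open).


f is NOT continuous.

Compute f^{-1}(U) for each U ∈ τ_Y:
  U = ∅: f^{-1}(U) = ∅ ∈ τ_X ✓.
  U = {I}: f^{-1}(U) = {70} ∉ τ_X ✗.
  U = {J}: f^{-1}(U) = ∅ ∈ τ_X ✓.
  U = {I, J}: f^{-1}(U) = {70} ∉ τ_X ✗.
  U = {J, K}: f^{-1}(U) = {68, 69} ∉ τ_X ✗.
  U = {I, J, K}: f^{-1}(U) = {68, 69, 70} ∈ τ_X ✓.
Found U = {I} with f^{-1}(U) = {70} not in τ_X. Therefore f is NOT continuous.


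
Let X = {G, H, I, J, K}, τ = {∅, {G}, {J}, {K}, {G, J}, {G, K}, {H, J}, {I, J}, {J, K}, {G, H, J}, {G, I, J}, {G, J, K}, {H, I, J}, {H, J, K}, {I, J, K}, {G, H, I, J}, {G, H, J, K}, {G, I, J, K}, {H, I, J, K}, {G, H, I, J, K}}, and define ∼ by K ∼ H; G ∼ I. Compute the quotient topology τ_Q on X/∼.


X/∼ = {[G=I], [H=K], [J]}; |τ_Q| = 5.

Equivalence classes: [G=I], [H=K], [J].
Quotient map π: X → X/∼ sends G ↦ [G=I], H ↦ [H=K], I ↦ [G=I], J ↦ [J], K ↦ [H=K].
For each subset V ⊆ X/∼, compute π^{-1}(V) ⊆ X and check whether π^{-1}(V) ∈ τ. V is open in τ_Q iff π^{-1}(V) ∈ τ.
  V = {}: π^{-1}(V) = ∅ ∈ τ ✓.
  V = {[G=I]}: π^{-1}(V) = {G, I} ∉ τ ✗.
  V = {[H=K]}: π^{-1}(V) = {H, K} ∉ τ ✗.
  V = {[G=I], [H=K]}: π^{-1}(V) = {G, H, I, K} ∉ τ ✗.
  V = {[J]}: π^{-1}(V) = {J} ∈ τ ✓.
  V = {[G=I], [J]}: π^{-1}(V) = {G, I, J} ∈ τ ✓.
  V = {[H=K], [J]}: π^{-1}(V) = {H, J, K} ∈ τ ✓.
  V = {[G=I], [H=K], [J]}: π^{-1}(V) = {G, H, I, J, K} ∈ τ ✓.
Open sets in the quotient: τ_Q = {{}, {[J]}, {[G=I], [J]}, {[H=K], [J]}, {[G=I], [H=K], [J]}} (5 elements).


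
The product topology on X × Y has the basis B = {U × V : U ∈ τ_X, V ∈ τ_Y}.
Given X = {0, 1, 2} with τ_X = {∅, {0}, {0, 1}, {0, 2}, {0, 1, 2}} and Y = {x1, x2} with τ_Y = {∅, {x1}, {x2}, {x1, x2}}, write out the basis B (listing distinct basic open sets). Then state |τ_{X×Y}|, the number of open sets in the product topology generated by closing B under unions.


Basis B = {∅ × ∅, {0} × {x1}, {0} × {x2}, {0} × {x1, x2}, {0, 1} × {x1}, {0, 2} × {x1}, {0, 1} × {x2}, {0, 2} × {x2}, {0, 1, 2} × {x1}, {0, 1, 2} × {x2}, {0, 1} × {x1, x2}, {0, 2} × {x1, x2}, {0, 1, 2} × {x1, x2}}; |τ_{X×Y}| = 25.

Enumerate products U × V with U ∈ τ_X, V ∈ τ_Y (deduplicated):
  ∅ × ∅ = {} (∅)
  {0} × {x1} = {(0,x1)}
  {0} × {x2} = {(0,x2)}
  {0} × {x1, x2} = {(0,x1), (0,x2)}
  {0, 1} × {x1} = {(0,x1), (1,x1)}
  {0, 2} × {x1} = {(0,x1), (2,x1)}
  {0, 1} × {x2} = {(0,x2), (1,x2)}
  {0, 2} × {x2} = {(0,x2), (2,x2)}
  {0, 1, 2} × {x1} = {(0,x1), (1,x1), (2,x1)}
  {0, 1, 2} × {x2} = {(0,x2), (1,x2), (2,x2)}
  {0, 1} × {x1, x2} = {(0,x1), (0,x2), (1,x1), (1,x2)}
  {0, 2} × {x1, x2} = {(0,x1), (0,x2), (2,x1), (2,x2)}
  {0, 1, 2} × {x1, x2} = {(0,x1), (0,x2), (1,x1), (1,x2), (2,x1), (2,x2)}
These 13 distinct sets form the basis B.
Close under arbitrary unions to get τ_{X×Y}; counting gives |τ_{X×Y}| = 25.


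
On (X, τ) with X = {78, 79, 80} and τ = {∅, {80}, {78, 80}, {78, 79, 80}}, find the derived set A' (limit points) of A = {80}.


A' = {78, 79}

For each x ∈ X, list the open sets U ∈ τ with x ∈ U, then check whether U ∩ (A ∖ {x}) ≠ ∅ for every such U.
  x = 78: opens ∋ x are {78, 80}, {78, 79, 80}; each meets A ∖ {78}, so x IS a limit point.
  x = 79: opens ∋ x are {78, 79, 80}; each meets A ∖ {79}, so x IS a limit point.
  x = 80: open {80} ∋ x has {80} ∩ (A ∖ {80}) = ∅, so x is NOT a limit point.
Collecting: A' = {78, 79}.


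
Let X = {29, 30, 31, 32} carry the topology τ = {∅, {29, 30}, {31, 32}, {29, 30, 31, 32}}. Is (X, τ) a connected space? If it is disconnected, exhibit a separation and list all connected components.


(X, τ) is disconnected; components = [{29, 30}, {31, 32}].

Find clopen sets (U ∈ τ with X ∖ U ∈ τ):
  U = ∅, X ∖ U = {29, 30, 31, 32} — both open, so U is clopen.
  U = {29, 30}, X ∖ U = {31, 32} — both open, so U is clopen.
  U = {31, 32}, X ∖ U = {29, 30} — both open, so U is clopen.
  U = {29, 30, 31, 32}, X ∖ U = ∅ — both open, so U is clopen.
Nontrivial clopen(s) exist: e.g. {31, 32}. So (X, τ) is disconnected.
Compute connected components by grouping points that agree on all clopens:
  component: {29, 30}
  component: {31, 32}


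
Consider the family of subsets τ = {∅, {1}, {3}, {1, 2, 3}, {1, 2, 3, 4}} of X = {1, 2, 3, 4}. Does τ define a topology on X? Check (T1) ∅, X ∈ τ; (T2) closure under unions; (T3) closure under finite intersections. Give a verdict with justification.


τ is NOT a topology on X.

Axiom (T1): ∅ ∈ τ? Yes; X ∈ τ? Yes.
Axiom (T2/T3): check pairwise unions and intersections of members of τ.
Counterexample for (T2): {1} ∪ {3} = {1, 3} ∉ τ. Therefore τ is NOT a topology.


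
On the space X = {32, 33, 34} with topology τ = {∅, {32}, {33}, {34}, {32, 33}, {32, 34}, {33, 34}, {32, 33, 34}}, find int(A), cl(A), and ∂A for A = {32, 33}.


int(A) = {32, 33}, cl(A) = {32, 33}, ∂A = ∅.

Closed sets in (X, τ) are complements of opens:
  closed(X, τ) = {∅, {32}, {33}, {34}, {32, 33}, {32, 34}, {33, 34}, {32, 33, 34}}.
int(A) = ⋃ {U ∈ τ : U ⊆ A}. Opens contained in A: ∅, {32}, {33}, {32, 33}.
Taking the union of these: int(A) = {32, 33}.
cl(A) = ⋂ {C closed : A ⊆ C}. Closed sets containing A: {32, 33}, {32, 33, 34}.
Intersecting these: cl(A) = {32, 33}.
∂A = cl(A) ∖ int(A) = {32, 33} ∖ {32, 33} = ∅.


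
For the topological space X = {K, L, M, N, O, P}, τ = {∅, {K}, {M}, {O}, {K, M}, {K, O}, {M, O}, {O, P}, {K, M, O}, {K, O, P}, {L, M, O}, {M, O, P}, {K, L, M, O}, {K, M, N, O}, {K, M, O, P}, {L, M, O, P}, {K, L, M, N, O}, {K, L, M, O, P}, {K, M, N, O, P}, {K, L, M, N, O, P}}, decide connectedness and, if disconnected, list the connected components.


(X, τ) is connected.

Find clopen sets (U ∈ τ with X ∖ U ∈ τ):
  U = ∅, X ∖ U = {K, L, M, N, O, P} — both open, so U is clopen.
  U = {K, L, M, N, O, P}, X ∖ U = ∅ — both open, so U is clopen.
Only trivial clopens (∅ and X) exist, so (X, τ) is connected.
Compute connected components by grouping points that agree on all clopens:
  component: {K, L, M, N, O, P}


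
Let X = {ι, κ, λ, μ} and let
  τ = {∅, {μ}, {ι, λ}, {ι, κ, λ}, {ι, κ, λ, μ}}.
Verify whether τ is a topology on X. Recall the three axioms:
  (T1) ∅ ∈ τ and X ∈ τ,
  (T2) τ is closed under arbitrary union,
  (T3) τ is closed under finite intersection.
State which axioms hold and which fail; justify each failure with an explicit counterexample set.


τ is NOT a topology on X.

Axiom (T1): ∅ ∈ τ? Yes; X ∈ τ? Yes.
Axiom (T2/T3): check pairwise unions and intersections of members of τ.
Counterexample for (T2): {μ} ∪ {ι, λ} = {ι, λ, μ} ∉ τ. Therefore τ is NOT a topology.


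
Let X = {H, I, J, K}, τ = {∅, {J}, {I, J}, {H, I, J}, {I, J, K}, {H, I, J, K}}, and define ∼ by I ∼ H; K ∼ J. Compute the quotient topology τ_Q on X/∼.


X/∼ = {[H=I], [J=K]}; |τ_Q| = 2.

Equivalence classes: [H=I], [J=K].
Quotient map π: X → X/∼ sends H ↦ [H=I], I ↦ [H=I], J ↦ [J=K], K ↦ [J=K].
For each subset V ⊆ X/∼, compute π^{-1}(V) ⊆ X and check whether π^{-1}(V) ∈ τ. V is open in τ_Q iff π^{-1}(V) ∈ τ.
  V = {}: π^{-1}(V) = ∅ ∈ τ ✓.
  V = {[H=I]}: π^{-1}(V) = {H, I} ∉ τ ✗.
  V = {[J=K]}: π^{-1}(V) = {J, K} ∉ τ ✗.
  V = {[H=I], [J=K]}: π^{-1}(V) = {H, I, J, K} ∈ τ ✓.
Open sets in the quotient: τ_Q = {{}, {[H=I], [J=K]}} (2 elements).


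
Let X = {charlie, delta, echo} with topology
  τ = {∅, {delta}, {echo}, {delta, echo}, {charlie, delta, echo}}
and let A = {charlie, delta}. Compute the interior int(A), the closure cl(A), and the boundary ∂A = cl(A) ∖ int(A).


int(A) = {delta}, cl(A) = {charlie, delta}, ∂A = {charlie}.

Closed sets in (X, τ) are complements of opens:
  closed(X, τ) = {∅, {charlie}, {charlie, delta}, {charlie, echo}, {charlie, delta, echo}}.
int(A) = ⋃ {U ∈ τ : U ⊆ A}. Opens contained in A: ∅, {delta}.
Taking the union of these: int(A) = {delta}.
cl(A) = ⋂ {C closed : A ⊆ C}. Closed sets containing A: {charlie, delta}, {charlie, delta, echo}.
Intersecting these: cl(A) = {charlie, delta}.
∂A = cl(A) ∖ int(A) = {charlie, delta} ∖ {delta} = {charlie}.


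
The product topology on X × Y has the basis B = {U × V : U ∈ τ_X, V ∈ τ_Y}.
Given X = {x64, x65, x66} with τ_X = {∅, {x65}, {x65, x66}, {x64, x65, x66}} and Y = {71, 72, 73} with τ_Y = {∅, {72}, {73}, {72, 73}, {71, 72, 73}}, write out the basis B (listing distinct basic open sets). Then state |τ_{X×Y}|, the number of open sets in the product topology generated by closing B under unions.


Basis B = {∅ × ∅, {x65} × {72}, {x65} × {73}, {x65} × {72, 73}, {x65, x66} × {72}, {x65, x66} × {73}, {x64, x65, x66} × {72}, {x64, x65, x66} × {73}, {x65} × {71, 72, 73}, {x65, x66} × {72, 73}, {x64, x65, x66} × {72, 73}, {x65, x66} × {71, 72, 73}, {x64, x65, x66} × {71, 72, 73}}; |τ_{X×Y}| = 30.

Enumerate products U × V with U ∈ τ_X, V ∈ τ_Y (deduplicated):
  ∅ × ∅ = {} (∅)
  {x65} × {72} = {(x65,72)}
  {x65} × {73} = {(x65,73)}
  {x65} × {72, 73} = {(x65,72), (x65,73)}
  {x65, x66} × {72} = {(x65,72), (x66,72)}
  {x65, x66} × {73} = {(x65,73), (x66,73)}
  {x64, x65, x66} × {72} = {(x64,72), (x65,72), (x66,72)}
  {x64, x65, x66} × {73} = {(x64,73), (x65,73), (x66,73)}
  {x65} × {71, 72, 73} = {(x65,71), (x65,72), (x65,73)}
  {x65, x66} × {72, 73} = {(x65,72), (x65,73), (x66,72), (x66,73)}
  {x64, x65, x66} × {72, 73} = {(x64,72), (x64,73), (x65,72), (x65,73), (x66,72), (x66,73)}
  {x65, x66} × {71, 72, 73} = {(x65,71), (x65,72), (x65,73), (x66,71), (x66,72), (x66,73)}
  {x64, x65, x66} × {71, 72, 73} = {(x64,71), (x64,72), (x64,73), (x65,71), (x65,72), (x65,73), (x66,71), (x66,72), (x66,73)}
These 13 distinct sets form the basis B.
Close under arbitrary unions to get τ_{X×Y}; counting gives |τ_{X×Y}| = 30.
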